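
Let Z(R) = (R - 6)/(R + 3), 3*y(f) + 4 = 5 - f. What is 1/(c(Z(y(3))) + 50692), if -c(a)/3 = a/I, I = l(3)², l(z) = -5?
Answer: 35/1774232 ≈ 1.9727e-5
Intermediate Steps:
y(f) = ⅓ - f/3 (y(f) = -4/3 + (5 - f)/3 = -4/3 + (5/3 - f/3) = ⅓ - f/3)
Z(R) = (-6 + R)/(3 + R)
I = 25 (I = (-5)² = 25)
c(a) = -3*a/25
1/(c(Z(y(3))) + 50692) = 1/(-3*(-6 + (⅓ - ⅓*3))/(25*(3 + (⅓ - ⅓*3))) + 50692) = 1/(-3*(-6 + (⅓ - 1))/(25*(3 + (⅓ - 1))) + 50692) = 1/(-3*(-6 - ⅔)/(25*(3 - ⅔)) + 50692) = 1/(-3*(-20)/(25*7/3*3) + 50692) = 1/(-9*(-20)/(175*3) + 50692) = 1/(-3/25*(-20/7) + 50692) = 1/(12/35 + 50692) = 1/(1774232/35) = 35/1774232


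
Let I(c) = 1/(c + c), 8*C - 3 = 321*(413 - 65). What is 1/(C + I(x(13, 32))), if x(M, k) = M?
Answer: 104/1452247 ≈ 7.1613e-5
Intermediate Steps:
C = 111711/8 (C = 3/8 + (321*(413 - 65))/8 = 3/8 + (321*348)/8 = 3/8 + (⅛)*111708 = 3/8 + 27927/2 = 111711/8 ≈ 13964.)
I(c) = 1/(2*c)
1/(C + I(x(13, 32))) = 1/(111711/8 + (½)/13) = 1/(111711/8 + (½)*(1/13)) = 1/(111711/8 + 1/26) = 1/(1452247/104) = 104/1452247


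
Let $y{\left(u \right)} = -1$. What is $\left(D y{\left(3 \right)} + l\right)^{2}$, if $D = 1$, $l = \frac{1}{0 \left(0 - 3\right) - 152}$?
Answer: $\frac{23409}{23104} \approx 1.0132$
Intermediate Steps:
$l = - \frac{1}{152}$ ($l = \frac{1}{0 \left(-3\right) - 152} = \frac{1}{0 - 152} = \frac{1}{-152} = - \frac{1}{152} \approx -0.0065789$)
$\left(D y{\left(3 \right)} + l\right)^{2} = \left(1 \left(-1\right) - \frac{1}{152}\right)^{2} = \left(-1 - \frac{1}{152}\right)^{2} = \left(- \frac{153}{152}\right)^{2} = \frac{23409}{23104}$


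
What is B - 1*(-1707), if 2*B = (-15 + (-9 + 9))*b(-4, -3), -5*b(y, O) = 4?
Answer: 1713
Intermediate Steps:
b(y, O) = -⅘ (b(y, O) = -⅕*4 = -⅘)
B = 6 (B = ((-15 + (-9 + 9))*(-⅘))/2 = ((-15 + 0)*(-⅘))/2 = (-15*(-⅘))/2 = (½)*12 = 6)
B - 1*(-1707) = 6 - 1*(-1707) = 6 + 1707 = 1713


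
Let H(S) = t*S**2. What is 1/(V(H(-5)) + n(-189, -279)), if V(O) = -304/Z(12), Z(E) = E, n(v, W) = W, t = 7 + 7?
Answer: -3/913 ≈ -0.0032859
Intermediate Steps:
t = 14
H(S) = 14*S**2
V(O) = -76/3 (V(O) = -304/12 = -304*1/12 = -76/3)
1/(V(H(-5)) + n(-189, -279)) = 1/(-76/3 - 279) = 1/(-913/3) = -3/913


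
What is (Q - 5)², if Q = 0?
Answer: 25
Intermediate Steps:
(Q - 5)² = (0 - 5)² = (-5)² = 25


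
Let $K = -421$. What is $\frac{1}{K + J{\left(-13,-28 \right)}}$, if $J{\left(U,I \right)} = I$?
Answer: $- \frac{1}{449} \approx -0.0022272$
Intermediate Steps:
$\frac{1}{K + J{\left(-13,-28 \right)}} = \frac{1}{-421 - 28} = \frac{1}{-449} = - \frac{1}{449}$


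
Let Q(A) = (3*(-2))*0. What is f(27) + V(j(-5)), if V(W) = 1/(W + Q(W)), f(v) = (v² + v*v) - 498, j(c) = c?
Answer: 4799/5 ≈ 959.80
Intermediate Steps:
Q(A) = 0 (Q(A) = -6*0 = 0)
f(v) = -498 + 2*v² (f(v) = (v² + v²) - 498 = 2*v² - 498 = -498 + 2*v²)
V(W) = 1/W (V(W) = 1/(W + 0) = 1/W)
f(27) + V(j(-5)) = (-498 + 2*27²) + 1/(-5) = (-498 + 2*729) - ⅕ = (-498 + 1458) - ⅕ = 960 - ⅕ = 4799/5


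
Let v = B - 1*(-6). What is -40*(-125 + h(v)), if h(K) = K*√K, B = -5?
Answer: 4960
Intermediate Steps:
v = 1 (v = -5 - 1*(-6) = -5 + 6 = 1)
h(K) = K^(3/2)
-40*(-125 + h(v)) = -40*(-125 + 1^(3/2)) = -40*(-125 + 1) = -40*(-124) = 4960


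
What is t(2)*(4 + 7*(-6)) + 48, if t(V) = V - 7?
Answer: 238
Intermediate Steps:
t(V) = -7 + V
t(2)*(4 + 7*(-6)) + 48 = (-7 + 2)*(4 + 7*(-6)) + 48 = -5*(4 - 42) + 48 = -5*(-38) + 48 = 190 + 48 = 238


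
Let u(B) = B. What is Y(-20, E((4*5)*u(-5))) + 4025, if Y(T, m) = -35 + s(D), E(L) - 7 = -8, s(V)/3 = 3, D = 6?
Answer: 3999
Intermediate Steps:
s(V) = 9 (s(V) = 3*3 = 9)
E(L) = -1 (E(L) = 7 - 8 = -1)
Y(T, m) = -26 (Y(T, m) = -35 + 9 = -26)
Y(-20, E((4*5)*u(-5))) + 4025 = -26 + 4025 = 3999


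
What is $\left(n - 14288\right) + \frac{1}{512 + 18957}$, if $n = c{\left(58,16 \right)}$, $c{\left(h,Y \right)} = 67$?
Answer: $- \frac{276868648}{19469} \approx -14221.0$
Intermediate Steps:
$n = 67$
$\left(n - 14288\right) + \frac{1}{512 + 18957} = \left(67 - 14288\right) + \frac{1}{512 + 18957} = \left(67 - 14288\right) + \frac{1}{19469} = -14221 + \frac{1}{19469} = - \frac{276868648}{19469}$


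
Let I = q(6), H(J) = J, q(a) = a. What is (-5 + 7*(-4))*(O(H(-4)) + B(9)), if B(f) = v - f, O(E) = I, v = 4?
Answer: -33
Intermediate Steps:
I = 6
O(E) = 6
B(f) = 4 - f
(-5 + 7*(-4))*(O(H(-4)) + B(9)) = (-5 + 7*(-4))*(6 + (4 - 1*9)) = (-5 - 28)*(6 + (4 - 9)) = -33*(6 - 5) = -33*1 = -33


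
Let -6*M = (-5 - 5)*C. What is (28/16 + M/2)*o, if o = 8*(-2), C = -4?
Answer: 76/3 ≈ 25.333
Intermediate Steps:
M = -20/3 (M = -(-5 - 5)*(-4)/6 = -(-5)*(-4)/3 = -⅙*40 = -20/3 ≈ -6.6667)
o = -16
(28/16 + M/2)*o = (28/16 - 20/3/2)*(-16) = (28*(1/16) - 20/3*½)*(-16) = (7/4 - 10/3)*(-16) = -19/12*(-16) = 76/3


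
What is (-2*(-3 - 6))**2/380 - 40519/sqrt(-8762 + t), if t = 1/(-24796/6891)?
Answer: 81/95 + 81038*I*sqrt(1346853277157)/217269443 ≈ 0.85263 + 432.86*I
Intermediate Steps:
t = -6891/24796 (t = 1/(-24796*1/6891) = 1/(-24796/6891) = -6891/24796 ≈ -0.27791)
(-2*(-3 - 6))**2/380 - 40519/sqrt(-8762 + t) = (-2*(-3 - 6))**2/380 - 40519/sqrt(-8762 - 6891/24796) = (-2*(-9))**2*(1/380) - 40519*(-2*I*sqrt(1346853277157)/217269443) = 18**2*(1/380) - 40519*(-2*I*sqrt(1346853277157)/217269443) = 324*(1/380) - (-81038)*I*sqrt(1346853277157)/217269443 = 81/95 + 81038*I*sqrt(1346853277157)/217269443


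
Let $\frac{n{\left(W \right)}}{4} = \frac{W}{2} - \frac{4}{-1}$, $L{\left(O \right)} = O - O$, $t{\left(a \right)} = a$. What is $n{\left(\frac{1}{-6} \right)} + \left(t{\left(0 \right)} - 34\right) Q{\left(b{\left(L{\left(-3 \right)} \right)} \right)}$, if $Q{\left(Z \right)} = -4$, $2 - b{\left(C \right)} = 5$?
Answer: $\frac{455}{3} \approx 151.67$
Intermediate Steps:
$L{\left(O \right)} = 0$
$b{\left(C \right)} = -3$ ($b{\left(C \right)} = 2 - 5 = -3$)
$n{\left(W \right)} = 16 + 2 W$ ($n{\left(W \right)} = 4 \left(\frac{W}{2} - \frac{4}{-1}\right) = 4 \left(W \frac{1}{2} - -4\right) = 4 \left(\frac{W}{2} + 4\right) = 4 \left(4 + \frac{W}{2}\right) = 16 + 2 W$)
$n{\left(\frac{1}{-6} \right)} + \left(t{\left(0 \right)} - 34\right) Q{\left(b{\left(L{\left(-3 \right)} \right)} \right)} = \left(16 + \frac{2}{-6}\right) + \left(0 - 34\right) \left(-4\right) = \left(16 + 2 \left(- \frac{1}{6}\right)\right) + \left(0 - 34\right) \left(-4\right) = \left(16 - \frac{1}{3}\right) - -136 = \frac{47}{3} + 136 = \frac{455}{3}$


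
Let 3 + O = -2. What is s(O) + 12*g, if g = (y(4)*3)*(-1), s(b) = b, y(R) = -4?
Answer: 139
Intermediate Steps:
O = -5 (O = -3 - 2 = -5)
g = 12 (g = -4*3*(-1) = -12*(-1) = 12)
s(O) + 12*g = -5 + 12*12 = -5 + 144 = 139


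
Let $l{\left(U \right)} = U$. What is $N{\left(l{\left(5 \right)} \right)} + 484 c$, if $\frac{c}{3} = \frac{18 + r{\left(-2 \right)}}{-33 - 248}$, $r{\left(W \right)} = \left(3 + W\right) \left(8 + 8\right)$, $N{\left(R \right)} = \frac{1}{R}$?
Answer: $- \frac{246559}{1405} \approx -175.49$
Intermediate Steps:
$r{\left(W \right)} = 48 + 16 W$ ($r{\left(W \right)} = \left(3 + W\right) 16 = 48 + 16 W$)
$c = - \frac{102}{281}$ ($c = 3 \frac{18 + \left(48 + 16 \left(-2\right)\right)}{-33 - 248} = 3 \frac{18 + \left(48 - 32\right)}{-281} = 3 \left(18 + 16\right) \left(- \frac{1}{281}\right) = 3 \cdot 34 \left(- \frac{1}{281}\right) = 3 \left(- \frac{34}{281}\right) = - \frac{102}{281} \approx -0.36299$)
$N{\left(l{\left(5 \right)} \right)} + 484 c = \frac{1}{5} + 484 \left(- \frac{102}{281}\right) = \frac{1}{5} - \frac{49368}{281} = - \frac{246559}{1405}$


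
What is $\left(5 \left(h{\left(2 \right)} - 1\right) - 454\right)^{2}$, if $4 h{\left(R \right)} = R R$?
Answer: $206116$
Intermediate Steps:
$h{\left(R \right)} = \frac{R^{2}}{4}$ ($h{\left(R \right)} = \frac{R R}{4} = \frac{R^{2}}{4}$)
$\left(5 \left(h{\left(2 \right)} - 1\right) - 454\right)^{2} = \left(5 \left(\frac{2^{2}}{4} - 1\right) - 454\right)^{2} = \left(5 \left(\frac{1}{4} \cdot 4 - 1\right) - 454\right)^{2} = \left(5 \left(1 - 1\right) - 454\right)^{2} = \left(5 \cdot 0 - 454\right)^{2} = \left(0 - 454\right)^{2} = \left(-454\right)^{2} = 206116$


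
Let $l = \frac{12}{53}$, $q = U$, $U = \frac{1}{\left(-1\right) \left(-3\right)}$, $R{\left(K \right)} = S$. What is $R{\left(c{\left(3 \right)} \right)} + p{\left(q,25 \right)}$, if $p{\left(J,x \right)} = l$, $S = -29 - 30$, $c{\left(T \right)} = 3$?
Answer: $- \frac{3115}{53} \approx -58.774$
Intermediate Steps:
$S = -59$
$R{\left(K \right)} = -59$
$U = \frac{1}{3} \approx 0.33333$
$q = \frac{1}{3} \approx 0.33333$
$l = \frac{12}{53}$ ($l = 12 \cdot \frac{1}{53} = \frac{12}{53} \approx 0.22642$)
$p{\left(J,x \right)} = \frac{12}{53}$
$R{\left(c{\left(3 \right)} \right)} + p{\left(q,25 \right)} = -59 + \frac{12}{53} = - \frac{3115}{53}$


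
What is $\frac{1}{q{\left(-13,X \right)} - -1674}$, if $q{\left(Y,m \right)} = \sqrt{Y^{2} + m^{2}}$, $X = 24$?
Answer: $\frac{1674}{2801531} - \frac{\sqrt{745}}{2801531} \approx 0.00058779$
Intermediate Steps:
$\frac{1}{q{\left(-13,X \right)} - -1674} = \frac{1}{\sqrt{\left(-13\right)^{2} + 24^{2}} - -1674} = \frac{1}{\sqrt{169 + 576} + 1674} = \frac{1}{\sqrt{745} + 1674} = \frac{1}{1674 + \sqrt{745}}$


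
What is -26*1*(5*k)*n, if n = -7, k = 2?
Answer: 1820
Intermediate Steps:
-26*1*(5*k)*n = -26*1*(5*2)*(-7) = -26*1*10*(-7) = -260*(-7) = -26*(-70) = 1820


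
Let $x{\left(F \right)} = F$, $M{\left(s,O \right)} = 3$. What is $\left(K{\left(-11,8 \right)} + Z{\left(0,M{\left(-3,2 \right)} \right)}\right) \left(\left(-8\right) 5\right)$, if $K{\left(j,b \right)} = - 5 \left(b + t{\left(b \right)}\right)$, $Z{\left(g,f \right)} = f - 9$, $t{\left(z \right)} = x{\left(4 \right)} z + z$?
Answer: $9840$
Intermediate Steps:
$t{\left(z \right)} = 5 z$ ($t{\left(z \right)} = 4 z + z = 5 z$)
$Z{\left(g,f \right)} = -9 + f$
$K{\left(j,b \right)} = - 30 b$ ($K{\left(j,b \right)} = - 5 \left(b + 5 b\right) = - 5 \cdot 6 b = - 30 b$)
$\left(K{\left(-11,8 \right)} + Z{\left(0,M{\left(-3,2 \right)} \right)}\right) \left(\left(-8\right) 5\right) = \left(\left(-30\right) 8 + \left(-9 + 3\right)\right) \left(\left(-8\right) 5\right) = \left(-240 - 6\right) \left(-40\right) = \left(-246\right) \left(-40\right) = 9840$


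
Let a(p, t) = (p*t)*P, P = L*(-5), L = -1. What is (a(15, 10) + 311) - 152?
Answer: 909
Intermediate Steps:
P = 5 (P = -1*(-5) = 5)
a(p, t) = 5*p*t (a(p, t) = (p*t)*5 = 5*p*t)
(a(15, 10) + 311) - 152 = (5*15*10 + 311) - 152 = (750 + 311) - 152 = 1061 - 152 = 909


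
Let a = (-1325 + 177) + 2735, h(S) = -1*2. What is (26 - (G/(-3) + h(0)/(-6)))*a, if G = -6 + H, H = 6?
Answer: 40733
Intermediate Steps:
h(S) = -2
G = 0 (G = -6 + 6 = 0)
a = 1587 (a = -1148 + 2735 = 1587)
(26 - (G/(-3) + h(0)/(-6)))*a = (26 - (0/(-3) - 2/(-6)))*1587 = (26 - (0*(-⅓) - 2*(-⅙)))*1587 = (26 - (0 + ⅓))*1587 = (26 - 1*⅓)*1587 = (26 - ⅓)*1587 = (77/3)*1587 = 40733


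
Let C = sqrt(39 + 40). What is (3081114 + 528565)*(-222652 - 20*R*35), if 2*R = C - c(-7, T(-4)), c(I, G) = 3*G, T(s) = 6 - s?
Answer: -765800619208 - 1263387650*sqrt(79) ≈ -7.7703e+11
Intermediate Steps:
C = sqrt(79) ≈ 8.8882
R = -15 + sqrt(79)/2 (R = (sqrt(79) - 3*(6 - 1*(-4)))/2 = (sqrt(79) - 3*(6 + 4))/2 = (sqrt(79) - 3*10)/2 = (sqrt(79) - 1*30)/2 = (sqrt(79) - 30)/2 = (-30 + sqrt(79))/2 = -15 + sqrt(79)/2 ≈ -10.556)
(3081114 + 528565)*(-222652 - 20*R*35) = (3081114 + 528565)*(-222652 - 20*(-15 + sqrt(79)/2)*35) = 3609679*(-222652 + (300 - 10*sqrt(79))*35) = 3609679*(-222652 + (10500 - 350*sqrt(79))) = 3609679*(-212152 - 350*sqrt(79)) = -765800619208 - 1263387650*sqrt(79)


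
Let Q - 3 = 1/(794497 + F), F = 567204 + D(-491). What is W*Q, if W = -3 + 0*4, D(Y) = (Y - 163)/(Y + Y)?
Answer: -6017361135/668595518 ≈ -9.0000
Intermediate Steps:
D(Y) = (-163 + Y)/(2*Y) (D(Y) = (-163 + Y)/((2*Y)) = (-163 + Y)*(1/(2*Y)) = (-163 + Y)/(2*Y))
F = 278497491/491 (F = 567204 + (½)*(-163 - 491)/(-491) = 567204 + (½)*(-1/491)*(-654) = 567204 + 327/491 = 278497491/491 ≈ 5.6721e+5)
Q = 2005787045/668595518 (Q = 3 + 1/(794497 + 278497491/491) = 3 + 1/(668595518/491) = 3 + 491/668595518 = 2005787045/668595518 ≈ 3.0000)
W = -3 (W = -3 + 0 = -3)
W*Q = -3*2005787045/668595518 = -6017361135/668595518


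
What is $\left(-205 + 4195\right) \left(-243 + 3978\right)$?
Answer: $14902650$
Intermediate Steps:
$\left(-205 + 4195\right) \left(-243 + 3978\right) = 3990 \cdot 3735 = 14902650$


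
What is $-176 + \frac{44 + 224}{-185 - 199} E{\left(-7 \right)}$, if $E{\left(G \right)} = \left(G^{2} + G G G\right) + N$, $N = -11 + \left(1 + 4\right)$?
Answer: $\frac{267}{8} \approx 33.375$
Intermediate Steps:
$N = -6$ ($N = -11 + 5 = -6$)
$E{\left(G \right)} = -6 + G^{2} + G^{3}$ ($E{\left(G \right)} = \left(G^{2} + G G G\right) - 6 = \left(G^{2} + G^{2} G\right) - 6 = \left(G^{2} + G^{3}\right) - 6 = -6 + G^{2} + G^{3}$)
$-176 + \frac{44 + 224}{-185 - 199} E{\left(-7 \right)} = -176 + \frac{44 + 224}{-185 - 199} \left(-6 + \left(-7\right)^{2} + \left(-7\right)^{3}\right) = -176 + \frac{268}{-384} \left(-6 + 49 - 343\right) = -176 + 268 \left(- \frac{1}{384}\right) \left(-300\right) = -176 - - \frac{1675}{8} = -176 + \frac{1675}{8} = \frac{267}{8}$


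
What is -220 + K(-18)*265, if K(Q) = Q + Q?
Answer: -9760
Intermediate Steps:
K(Q) = 2*Q
-220 + K(-18)*265 = -220 + (2*(-18))*265 = -220 - 36*265 = -220 - 9540 = -9760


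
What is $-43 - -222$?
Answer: $179$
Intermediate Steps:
$-43 - -222 = -43 + 222 = 179$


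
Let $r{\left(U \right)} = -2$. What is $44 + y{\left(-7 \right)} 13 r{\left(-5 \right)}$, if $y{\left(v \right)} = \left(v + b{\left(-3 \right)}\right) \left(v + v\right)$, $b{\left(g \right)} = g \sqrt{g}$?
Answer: $-2504 - 1092 i \sqrt{3} \approx -2504.0 - 1891.4 i$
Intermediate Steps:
$b{\left(g \right)} = g^{\frac{3}{2}}$
$y{\left(v \right)} = 2 v \left(v - 3 i \sqrt{3}\right)$ ($y{\left(v \right)} = \left(v + \left(-3\right)^{\frac{3}{2}}\right) \left(v + v\right) = \left(v - 3 i \sqrt{3}\right) 2 v = 2 v \left(v - 3 i \sqrt{3}\right)$)
$44 + y{\left(-7 \right)} 13 r{\left(-5 \right)} = 44 + 2 \left(-7\right) \left(-7 - 3 i \sqrt{3}\right) 13 \left(-2\right) = 44 + \left(98 + 42 i \sqrt{3}\right) \left(-26\right) = 44 - \left(2548 + 1092 i \sqrt{3}\right) = -2504 - 1092 i \sqrt{3}$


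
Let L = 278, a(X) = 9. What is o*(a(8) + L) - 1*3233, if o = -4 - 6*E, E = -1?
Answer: -2659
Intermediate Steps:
o = 2 (o = -4 - 6*(-1) = -4 - 1*(-6) = -4 + 6 = 2)
o*(a(8) + L) - 1*3233 = 2*(9 + 278) - 1*3233 = 2*287 - 3233 = 574 - 3233 = -2659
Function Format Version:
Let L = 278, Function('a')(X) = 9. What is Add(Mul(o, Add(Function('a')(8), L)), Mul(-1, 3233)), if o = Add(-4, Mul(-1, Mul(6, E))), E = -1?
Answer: -2659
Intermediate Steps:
o = 2 (o = Add(-4, Mul(-1, Mul(6, -1))) = Add(-4, Mul(-1, -6)) = Add(-4, 6) = 2)
Add(Mul(o, Add(Function('a')(8), L)), Mul(-1, 3233)) = Add(Mul(2, Add(9, 278)), Mul(-1, 3233)) = Add(Mul(2, 287), -3233) = Add(574, -3233) = -2659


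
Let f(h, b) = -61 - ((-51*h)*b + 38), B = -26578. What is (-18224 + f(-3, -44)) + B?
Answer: -38169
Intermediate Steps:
f(h, b) = -99 + 51*b*h (f(h, b) = -61 - (-51*b*h + 38) = -61 - (38 - 51*b*h) = -61 + (-38 + 51*b*h) = -99 + 51*b*h)
(-18224 + f(-3, -44)) + B = (-18224 + (-99 + 51*(-44)*(-3))) - 26578 = (-18224 + (-99 + 6732)) - 26578 = (-18224 + 6633) - 26578 = -11591 - 26578 = -38169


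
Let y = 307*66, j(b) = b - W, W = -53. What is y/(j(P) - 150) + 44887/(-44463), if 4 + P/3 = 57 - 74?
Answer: -454045613/3557040 ≈ -127.65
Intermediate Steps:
P = -63 (P = -12 + 3*(57 - 74) = -12 + 3*(-17) = -12 - 51 = -63)
j(b) = 53 + b (j(b) = b - 1*(-53) = b + 53 = 53 + b)
y = 20262
y/(j(P) - 150) + 44887/(-44463) = 20262/((53 - 63) - 150) + 44887/(-44463) = 20262/(-10 - 150) + 44887*(-1/44463) = 20262/(-160) - 44887/44463 = 20262*(-1/160) - 44887/44463 = -10131/80 - 44887/44463 = -454045613/3557040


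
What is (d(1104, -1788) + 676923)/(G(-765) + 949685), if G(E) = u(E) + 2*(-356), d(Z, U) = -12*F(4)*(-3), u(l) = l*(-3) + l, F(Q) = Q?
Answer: 677067/950503 ≈ 0.71233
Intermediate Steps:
u(l) = -2*l (u(l) = -3*l + l = -2*l)
d(Z, U) = 144 (d(Z, U) = -12*4*(-3) = -48*(-3) = 144)
G(E) = -712 - 2*E (G(E) = -2*E + 2*(-356) = -2*E - 712 = -712 - 2*E)
(d(1104, -1788) + 676923)/(G(-765) + 949685) = (144 + 676923)/((-712 - 2*(-765)) + 949685) = 677067/((-712 + 1530) + 949685) = 677067/(818 + 949685) = 677067/950503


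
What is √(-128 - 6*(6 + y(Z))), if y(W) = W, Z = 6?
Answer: 10*I*√2 ≈ 14.142*I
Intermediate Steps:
√(-128 - 6*(6 + y(Z))) = √(-128 - 6*(6 + 6)) = √(-128 - 6*12) = √(-128 - 72) = √(-200) = 10*I*√2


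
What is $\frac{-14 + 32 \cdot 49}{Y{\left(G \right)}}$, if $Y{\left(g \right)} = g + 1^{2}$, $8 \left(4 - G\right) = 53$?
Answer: $- \frac{12432}{13} \approx -956.31$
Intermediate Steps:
$G = - \frac{21}{8}$ ($G = 4 - \frac{53}{8} = - \frac{21}{8} \approx -2.625$)
$Y{\left(g \right)} = 1 + g$ ($Y{\left(g \right)} = g + 1 = 1 + g$)
$\frac{-14 + 32 \cdot 49}{Y{\left(G \right)}} = \frac{-14 + 32 \cdot 49}{1 - \frac{21}{8}} = \frac{-14 + 1568}{- \frac{13}{8}} = 1554 \left(- \frac{8}{13}\right) = - \frac{12432}{13}$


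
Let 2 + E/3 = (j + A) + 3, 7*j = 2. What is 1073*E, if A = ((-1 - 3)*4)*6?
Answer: -2134197/7 ≈ -3.0489e+5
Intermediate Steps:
j = 2/7 (j = (⅐)*2 = 2/7 ≈ 0.28571)
A = -96 (A = -4*4*6 = -16*6 = -96)
E = -1989/7 (E = -6 + 3*((2/7 - 96) + 3) = -6 + 3*(-670/7 + 3) = -6 + 3*(-649/7) = -6 - 1947/7 = -1989/7 ≈ -284.14)
1073*E = 1073*(-1989/7) = -2134197/7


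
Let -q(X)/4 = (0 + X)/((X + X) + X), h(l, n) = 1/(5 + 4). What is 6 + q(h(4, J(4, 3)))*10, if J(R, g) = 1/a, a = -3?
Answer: -22/3 ≈ -7.3333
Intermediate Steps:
J(R, g) = -1/3 (J(R, g) = 1/(-3) = -1/3)
h(l, n) = 1/9
q(X) = -4/3 (q(X) = -4*(0 + X)/((X + X) + X) = -4*X/(2*X + X) = -4*X/(3*X) = -4*X*1/(3*X) = -4*1/3 = -4/3)
6 + q(h(4, J(4, 3)))*10 = 6 - 4/3*10 = 6 - 40/3 = -22/3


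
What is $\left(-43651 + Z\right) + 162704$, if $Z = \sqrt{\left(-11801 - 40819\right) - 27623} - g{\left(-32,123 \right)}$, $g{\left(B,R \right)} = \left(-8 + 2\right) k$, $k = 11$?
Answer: $119119 + i \sqrt{80243} \approx 1.1912 \cdot 10^{5} + 283.27 i$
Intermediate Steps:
$g{\left(B,R \right)} = -66$ ($g{\left(B,R \right)} = \left(-8 + 2\right) 11 = \left(-6\right) 11 = -66$)
$Z = 66 + i \sqrt{80243}$ ($Z = \sqrt{\left(-11801 - 40819\right) - 27623} - -66 = \sqrt{\left(-11801 - 40819\right) - 27623} + 66 = \sqrt{-52620 - 27623} + 66 = \sqrt{-80243} + 66 = i \sqrt{80243} + 66 = 66 + i \sqrt{80243} \approx 66.0 + 283.27 i$)
$\left(-43651 + Z\right) + 162704 = \left(-43651 + \left(66 + i \sqrt{80243}\right)\right) + 162704 = \left(-43585 + i \sqrt{80243}\right) + 162704 = 119119 + i \sqrt{80243}$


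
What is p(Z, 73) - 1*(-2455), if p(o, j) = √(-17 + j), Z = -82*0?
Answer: 2455 + 2*√14 ≈ 2462.5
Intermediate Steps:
Z = 0
p(Z, 73) - 1*(-2455) = √(-17 + 73) - 1*(-2455) = √56 + 2455 = 2*√14 + 2455 = 2455 + 2*√14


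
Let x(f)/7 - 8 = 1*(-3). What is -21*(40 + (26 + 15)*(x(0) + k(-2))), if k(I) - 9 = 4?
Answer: -42168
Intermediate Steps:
k(I) = 13 (k(I) = 9 + 4 = 13)
x(f) = 35 (x(f) = 56 + 7*(1*(-3)) = 56 + 7*(-3) = 56 - 21 = 35)
-21*(40 + (26 + 15)*(x(0) + k(-2))) = -21*(40 + (26 + 15)*(35 + 13)) = -21*(40 + 41*48) = -21*(40 + 1968) = -21*2008 = -42168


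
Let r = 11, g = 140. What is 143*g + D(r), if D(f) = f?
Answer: 20031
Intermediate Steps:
143*g + D(r) = 143*140 + 11 = 20020 + 11 = 20031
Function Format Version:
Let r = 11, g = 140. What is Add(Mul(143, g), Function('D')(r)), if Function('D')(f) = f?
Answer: 20031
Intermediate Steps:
Add(Mul(143, g), Function('D')(r)) = Add(Mul(143, 140), 11) = Add(20020, 11) = 20031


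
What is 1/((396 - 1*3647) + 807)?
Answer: -1/2444 ≈ -0.00040917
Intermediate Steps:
1/((396 - 1*3647) + 807) = 1/((396 - 3647) + 807) = 1/(-3251 + 807) = 1/(-2444) = -1/2444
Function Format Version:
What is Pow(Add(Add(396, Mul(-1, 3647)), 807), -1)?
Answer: Rational(-1, 2444) ≈ -0.00040917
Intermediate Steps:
Pow(Add(Add(396, Mul(-1, 3647)), 807), -1) = Pow(Add(Add(396, -3647), 807), -1) = Pow(Add(-3251, 807), -1) = Pow(-2444, -1) = Rational(-1, 2444)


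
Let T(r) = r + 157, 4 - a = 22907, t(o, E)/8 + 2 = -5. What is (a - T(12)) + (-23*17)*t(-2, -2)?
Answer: -1176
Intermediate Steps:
t(o, E) = -56 (t(o, E) = -16 + 8*(-5) = -16 - 40 = -56)
a = -22903 (a = 4 - 1*22907 = 4 - 22907 = -22903)
T(r) = 157 + r
(a - T(12)) + (-23*17)*t(-2, -2) = (-22903 - (157 + 12)) - 23*17*(-56) = (-22903 - 1*169) - 391*(-56) = (-22903 - 169) + 21896 = -23072 + 21896 = -1176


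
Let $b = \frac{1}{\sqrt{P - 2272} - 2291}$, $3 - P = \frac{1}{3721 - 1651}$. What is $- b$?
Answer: $\frac{4742370}{10869466501} + \frac{3 i \sqrt{1080271130}}{10869466501} \approx 0.0004363 + 9.0715 \cdot 10^{-6} i$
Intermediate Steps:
$P = \frac{6209}{2070}$ ($P = 3 - \frac{1}{3721 - 1651} = 3 - \frac{1}{2070} = \frac{6209}{2070} \approx 2.9995$)
$b = \frac{1}{-2291 + \frac{i \sqrt{1080271130}}{690}}$ ($b = \frac{1}{\sqrt{\frac{6209}{2070} - 2272} - 2291} = \frac{1}{\sqrt{- \frac{4696831}{2070}} - 2291} = \frac{1}{\frac{i \sqrt{1080271130}}{690} - 2291} = \frac{1}{-2291 + \frac{i \sqrt{1080271130}}{690}} \approx -0.0004363 - 9.0715 \cdot 10^{-6} i$)
$- b = - (- \frac{4742370}{10869466501} - \frac{3 i \sqrt{1080271130}}{10869466501}) = \frac{4742370}{10869466501} + \frac{3 i \sqrt{1080271130}}{10869466501}$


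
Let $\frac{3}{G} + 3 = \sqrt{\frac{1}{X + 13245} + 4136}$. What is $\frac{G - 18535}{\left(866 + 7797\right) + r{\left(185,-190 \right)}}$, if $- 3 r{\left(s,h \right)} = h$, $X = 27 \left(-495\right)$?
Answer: $- \frac{27537761355}{12964861781} + \frac{18 \sqrt{14889570}}{12964861781} \approx -2.124$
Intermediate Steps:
$X = -13365$
$r{\left(s,h \right)} = - \frac{h}{3}$
$G = \frac{3}{-3 + \frac{\sqrt{14889570}}{60}}$ ($G = \frac{3}{-3 + \sqrt{\frac{1}{-13365 + 13245} + 4136}} = \frac{3}{-3 + \sqrt{\frac{1}{-120} + 4136}} = \frac{3}{-3 + \sqrt{- \frac{1}{120} + 4136}} = \frac{3}{-3 + \sqrt{\frac{496319}{120}}} = \frac{3}{-3 + \frac{\sqrt{14889570}}{60}} \approx 0.04893$)
$\frac{G - 18535}{\left(866 + 7797\right) + r{\left(185,-190 \right)}} = \frac{\left(\frac{1080}{495239} + \frac{6 \sqrt{14889570}}{495239}\right) - 18535}{\left(866 + 7797\right) - - \frac{190}{3}} = \frac{- \frac{9179253785}{495239} + \frac{6 \sqrt{14889570}}{495239}}{8663 + \frac{190}{3}} = \frac{- \frac{9179253785}{495239} + \frac{6 \sqrt{14889570}}{495239}}{\frac{26179}{3}} = \left(- \frac{9179253785}{495239} + \frac{6 \sqrt{14889570}}{495239}\right) \frac{3}{26179} = - \frac{27537761355}{12964861781} + \frac{18 \sqrt{14889570}}{12964861781}$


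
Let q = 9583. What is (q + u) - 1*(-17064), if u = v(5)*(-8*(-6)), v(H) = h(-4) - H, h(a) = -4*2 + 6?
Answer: 26311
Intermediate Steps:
h(a) = -2 (h(a) = -8 + 6 = -2)
v(H) = -2 - H
u = -336 (u = (-2 - 1*5)*(-8*(-6)) = (-2 - 5)*48 = -7*48 = -336)
(q + u) - 1*(-17064) = (9583 - 336) - 1*(-17064) = 9247 + 17064 = 26311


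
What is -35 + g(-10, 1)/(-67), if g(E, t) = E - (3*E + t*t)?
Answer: -2364/67 ≈ -35.284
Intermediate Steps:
g(E, t) = -t**2 - 2*E (g(E, t) = E - (3*E + t**2) = E - (t**2 + 3*E) = E + (-t**2 - 3*E) = -t**2 - 2*E)
-35 + g(-10, 1)/(-67) = -35 + (-1*1**2 - 2*(-10))/(-67) = -35 - (-1*1 + 20)/67 = -35 - (-1 + 20)/67 = -35 - 1/67*19 = -35 - 19/67 = -2364/67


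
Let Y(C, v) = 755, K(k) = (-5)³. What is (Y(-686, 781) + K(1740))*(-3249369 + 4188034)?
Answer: 591358950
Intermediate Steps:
K(k) = -125
(Y(-686, 781) + K(1740))*(-3249369 + 4188034) = (755 - 125)*(-3249369 + 4188034) = 630*938665 = 591358950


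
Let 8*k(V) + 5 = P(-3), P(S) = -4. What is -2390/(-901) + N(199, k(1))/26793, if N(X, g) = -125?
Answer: 63922645/24140493 ≈ 2.6479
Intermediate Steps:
k(V) = -9/8 (k(V) = -5/8 + (⅛)*(-4) = -5/8 - ½ = -9/8)
-2390/(-901) + N(199, k(1))/26793 = -2390/(-901) - 125/26793 = -2390*(-1/901) - 125*1/26793 = 2390/901 - 125/26793 = 63922645/24140493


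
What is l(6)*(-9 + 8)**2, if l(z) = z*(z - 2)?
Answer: 24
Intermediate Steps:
l(z) = z*(-2 + z)
l(6)*(-9 + 8)**2 = (6*(-2 + 6))*(-9 + 8)**2 = (6*4)*(-1)**2 = 24*1 = 24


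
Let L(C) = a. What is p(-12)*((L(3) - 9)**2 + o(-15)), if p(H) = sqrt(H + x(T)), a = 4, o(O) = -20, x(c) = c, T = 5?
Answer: 5*I*sqrt(7) ≈ 13.229*I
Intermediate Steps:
L(C) = 4
p(H) = sqrt(5 + H) (p(H) = sqrt(H + 5) = sqrt(5 + H))
p(-12)*((L(3) - 9)**2 + o(-15)) = sqrt(5 - 12)*((4 - 9)**2 - 20) = sqrt(-7)*((-5)**2 - 20) = (I*sqrt(7))*(25 - 20) = (I*sqrt(7))*5 = 5*I*sqrt(7)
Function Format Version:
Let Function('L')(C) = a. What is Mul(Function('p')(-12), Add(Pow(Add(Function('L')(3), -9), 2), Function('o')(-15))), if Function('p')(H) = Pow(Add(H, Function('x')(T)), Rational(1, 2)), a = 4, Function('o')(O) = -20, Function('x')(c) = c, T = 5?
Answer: Mul(5, I, Pow(7, Rational(1, 2))) ≈ Mul(13.229, I)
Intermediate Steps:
Function('L')(C) = 4
Function('p')(H) = Pow(Add(5, H), Rational(1, 2)) (Function('p')(H) = Pow(Add(H, 5), Rational(1, 2)) = Pow(Add(5, H), Rational(1, 2)))
Mul(Function('p')(-12), Add(Pow(Add(Function('L')(3), -9), 2), Function('o')(-15))) = Mul(Pow(Add(5, -12), Rational(1, 2)), Add(Pow(Add(4, -9), 2), -20)) = Mul(Pow(-7, Rational(1, 2)), Add(Pow(-5, 2), -20)) = Mul(Mul(I, Pow(7, Rational(1, 2))), Add(25, -20)) = Mul(Mul(I, Pow(7, Rational(1, 2))), 5) = Mul(5, I, Pow(7, Rational(1, 2)))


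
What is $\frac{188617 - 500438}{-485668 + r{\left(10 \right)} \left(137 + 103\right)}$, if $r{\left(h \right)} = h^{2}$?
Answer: $\frac{311821}{461668} \approx 0.67542$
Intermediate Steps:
$\frac{188617 - 500438}{-485668 + r{\left(10 \right)} \left(137 + 103\right)} = \frac{188617 - 500438}{-485668 + 10^{2} \left(137 + 103\right)} = - \frac{311821}{-485668 + 100 \cdot 240} = - \frac{311821}{-485668 + 24000} = - \frac{311821}{-461668} = \left(-311821\right) \left(- \frac{1}{461668}\right) = \frac{311821}{461668}$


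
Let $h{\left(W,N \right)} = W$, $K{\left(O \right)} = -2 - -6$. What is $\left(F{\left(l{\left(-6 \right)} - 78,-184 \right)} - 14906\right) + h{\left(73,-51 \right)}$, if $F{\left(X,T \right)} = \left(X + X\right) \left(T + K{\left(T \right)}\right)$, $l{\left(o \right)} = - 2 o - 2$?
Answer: $9647$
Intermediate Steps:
$K{\left(O \right)} = 4$ ($K{\left(O \right)} = -2 + 6 = 4$)
$l{\left(o \right)} = -2 - 2 o$
$F{\left(X,T \right)} = 2 X \left(4 + T\right)$ ($F{\left(X,T \right)} = \left(X + X\right) \left(T + 4\right) = 2 X \left(4 + T\right)$)
$\left(F{\left(l{\left(-6 \right)} - 78,-184 \right)} - 14906\right) + h{\left(73,-51 \right)} = \left(2 \left(\left(-2 - -12\right) - 78\right) \left(4 - 184\right) - 14906\right) + 73 = \left(2 \left(\left(-2 + 12\right) - 78\right) \left(-180\right) - 14906\right) + 73 = \left(2 \left(10 - 78\right) \left(-180\right) - 14906\right) + 73 = \left(2 \left(-68\right) \left(-180\right) - 14906\right) + 73 = \left(24480 - 14906\right) + 73 = 9574 + 73 = 9647$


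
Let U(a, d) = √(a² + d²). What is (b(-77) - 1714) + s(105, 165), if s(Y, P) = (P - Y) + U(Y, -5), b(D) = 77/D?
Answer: -1655 + 5*√442 ≈ -1549.9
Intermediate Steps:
s(Y, P) = P + √(25 + Y²) - Y (s(Y, P) = (P - Y) + √(Y² + (-5)²) = (P - Y) + √(Y² + 25) = (P - Y) + √(25 + Y²) = P + √(25 + Y²) - Y)
(b(-77) - 1714) + s(105, 165) = (77/(-77) - 1714) + (165 + √(25 + 105²) - 1*105) = (77*(-1/77) - 1714) + (165 + √(25 + 11025) - 105) = (-1 - 1714) + (165 + √11050 - 105) = -1715 + (165 + 5*√442 - 105) = -1715 + (60 + 5*√442) = -1655 + 5*√442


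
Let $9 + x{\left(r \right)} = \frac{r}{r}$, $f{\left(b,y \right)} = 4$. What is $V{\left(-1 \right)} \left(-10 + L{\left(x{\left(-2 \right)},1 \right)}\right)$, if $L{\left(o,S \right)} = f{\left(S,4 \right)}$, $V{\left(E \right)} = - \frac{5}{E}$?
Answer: $-30$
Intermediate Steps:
$x{\left(r \right)} = -8$ ($x{\left(r \right)} = -9 + \frac{r}{r} = -9 + 1 = -8$)
$L{\left(o,S \right)} = 4$
$V{\left(-1 \right)} \left(-10 + L{\left(x{\left(-2 \right)},1 \right)}\right) = - \frac{5}{-1} \left(-10 + 4\right) = \left(-5\right) \left(-1\right) \left(-6\right) = 5 \left(-6\right) = -30$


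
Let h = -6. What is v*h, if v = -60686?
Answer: 364116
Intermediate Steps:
v*h = -60686*(-6) = 364116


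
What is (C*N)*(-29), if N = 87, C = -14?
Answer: 35322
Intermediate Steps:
(C*N)*(-29) = -14*87*(-29) = -1218*(-29) = 35322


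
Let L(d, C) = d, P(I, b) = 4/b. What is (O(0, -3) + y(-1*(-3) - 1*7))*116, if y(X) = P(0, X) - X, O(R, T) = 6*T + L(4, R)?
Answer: -1276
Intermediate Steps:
O(R, T) = 4 + 6*T (O(R, T) = 6*T + 4 = 4 + 6*T)
y(X) = -X + 4/X (y(X) = 4/X - X = -X + 4/X)
(O(0, -3) + y(-1*(-3) - 1*7))*116 = ((4 + 6*(-3)) + (-(-1*(-3) - 1*7) + 4/(-1*(-3) - 1*7)))*116 = ((4 - 18) + (-(3 - 7) + 4/(3 - 7)))*116 = (-14 + (-1*(-4) + 4/(-4)))*116 = (-14 + (4 + 4*(-¼)))*116 = (-14 + (4 - 1))*116 = (-14 + 3)*116 = -11*116 = -1276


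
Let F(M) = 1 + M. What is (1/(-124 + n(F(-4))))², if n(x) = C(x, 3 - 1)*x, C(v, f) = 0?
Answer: 1/15376 ≈ 6.5036e-5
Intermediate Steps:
n(x) = 0 (n(x) = 0*x = 0)
(1/(-124 + n(F(-4))))² = (1/(-124 + 0))² = (1/(-124))² = (-1/124)² = 1/15376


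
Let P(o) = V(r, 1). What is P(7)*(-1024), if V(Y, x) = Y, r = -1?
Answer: 1024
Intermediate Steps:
P(o) = -1
P(7)*(-1024) = -1*(-1024) = 1024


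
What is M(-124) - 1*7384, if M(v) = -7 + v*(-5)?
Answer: -6771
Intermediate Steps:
M(v) = -7 - 5*v
M(-124) - 1*7384 = (-7 - 5*(-124)) - 1*7384 = (-7 + 620) - 7384 = 613 - 7384 = -6771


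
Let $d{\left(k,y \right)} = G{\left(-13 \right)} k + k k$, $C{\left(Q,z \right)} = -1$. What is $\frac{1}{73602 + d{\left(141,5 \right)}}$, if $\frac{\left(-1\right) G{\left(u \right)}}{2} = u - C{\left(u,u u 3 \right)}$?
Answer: $\frac{1}{96867} \approx 1.0323 \cdot 10^{-5}$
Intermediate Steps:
$G{\left(u \right)} = -2 - 2 u$ ($G{\left(u \right)} = - 2 \left(u - -1\right) = - 2 \left(u + 1\right) = - 2 \left(1 + u\right) = -2 - 2 u$)
$d{\left(k,y \right)} = k^{2} + 24 k$ ($d{\left(k,y \right)} = \left(-2 - -26\right) k + k k = \left(-2 + 26\right) k + k^{2} = 24 k + k^{2} = k^{2} + 24 k$)
$\frac{1}{73602 + d{\left(141,5 \right)}} = \frac{1}{73602 + 141 \left(24 + 141\right)} = \frac{1}{73602 + 141 \cdot 165} = \frac{1}{73602 + 23265} = \frac{1}{96867}$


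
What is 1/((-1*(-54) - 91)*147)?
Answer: -1/5439 ≈ -0.00018386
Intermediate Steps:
1/((-1*(-54) - 91)*147) = 1/((54 - 91)*147) = 1/(-37*147) = 1/(-5439) = -1/5439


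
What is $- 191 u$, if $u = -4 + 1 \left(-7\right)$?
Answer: $2101$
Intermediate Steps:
$u = -11$ ($u = -4 - 7 = -11$)
$- 191 u = \left(-191\right) \left(-11\right) = 2101$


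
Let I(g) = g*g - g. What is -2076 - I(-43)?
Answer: -3968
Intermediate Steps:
I(g) = g² - g
-2076 - I(-43) = -2076 - (-43)*(-1 - 43) = -2076 - (-43)*(-44) = -2076 - 1*1892 = -2076 - 1892 = -3968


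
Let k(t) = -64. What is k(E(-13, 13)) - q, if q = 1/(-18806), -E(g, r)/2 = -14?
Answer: -1203583/18806 ≈ -64.000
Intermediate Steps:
E(g, r) = 28 (E(g, r) = -2*(-14) = 28)
q = -1/18806 ≈ -5.3175e-5
k(E(-13, 13)) - q = -64 - 1*(-1/18806) = -64 + 1/18806 = -1203583/18806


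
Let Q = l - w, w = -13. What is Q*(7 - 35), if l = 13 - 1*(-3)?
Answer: -812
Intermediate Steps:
l = 16 (l = 13 + 3 = 16)
Q = 29 (Q = 16 - 1*(-13) = 16 + 13 = 29)
Q*(7 - 35) = 29*(7 - 35) = 29*(-28) = -812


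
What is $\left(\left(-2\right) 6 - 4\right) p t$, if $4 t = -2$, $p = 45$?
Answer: $360$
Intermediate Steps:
$t = - \frac{1}{2}$ ($t = \frac{1}{4} \left(-2\right) = - \frac{1}{2} \approx -0.5$)
$\left(\left(-2\right) 6 - 4\right) p t = \left(\left(-2\right) 6 - 4\right) 45 \left(- \frac{1}{2}\right) = \left(-12 - 4\right) 45 \left(- \frac{1}{2}\right) = \left(-16\right) 45 \left(- \frac{1}{2}\right) = \left(-720\right) \left(- \frac{1}{2}\right) = 360$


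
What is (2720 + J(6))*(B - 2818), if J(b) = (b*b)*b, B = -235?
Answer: -8963608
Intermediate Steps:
J(b) = b**3 (J(b) = b**2*b = b**3)
(2720 + J(6))*(B - 2818) = (2720 + 6**3)*(-235 - 2818) = (2720 + 216)*(-3053) = 2936*(-3053) = -8963608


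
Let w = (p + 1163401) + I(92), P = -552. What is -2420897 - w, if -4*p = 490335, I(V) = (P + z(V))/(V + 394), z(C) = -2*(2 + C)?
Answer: -3364784771/972 ≈ -3.4617e+6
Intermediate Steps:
z(C) = -4 - 2*C
I(V) = (-556 - 2*V)/(394 + V) (I(V) = (-552 + (-4 - 2*V))/(V + 394) = (-556 - 2*V)/(394 + V))
p = -490335/4 (p = -¼*490335 = -490335/4 ≈ -1.2258e+5)
w = 1011672887/972 (w = (-490335/4 + 1163401) + 2*(-278 - 1*92)/(394 + 92) = 4163269/4 + 2*(-278 - 92)/486 = 4163269/4 + 2*(1/486)*(-370) = 4163269/4 - 370/243 = 1011672887/972 ≈ 1.0408e+6)
-2420897 - w = -2420897 - 1*1011672887/972 = -2420897 - 1011672887/972 = -3364784771/972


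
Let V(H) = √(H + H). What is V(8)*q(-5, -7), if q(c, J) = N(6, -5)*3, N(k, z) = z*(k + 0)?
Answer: -360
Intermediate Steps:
N(k, z) = k*z (N(k, z) = z*k = k*z)
q(c, J) = -90 (q(c, J) = (6*(-5))*3 = -30*3 = -90)
V(H) = √2*√H (V(H) = √(2*H) = √2*√H)
V(8)*q(-5, -7) = (√2*√8)*(-90) = (√2*(2*√2))*(-90) = 4*(-90) = -360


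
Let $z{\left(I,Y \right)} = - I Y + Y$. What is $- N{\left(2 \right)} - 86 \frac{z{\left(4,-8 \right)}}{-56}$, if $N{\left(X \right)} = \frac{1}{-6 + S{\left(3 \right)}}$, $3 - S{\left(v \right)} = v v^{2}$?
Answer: $\frac{7747}{210} \approx 36.891$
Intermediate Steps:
$S{\left(v \right)} = 3 - v^{3}$ ($S{\left(v \right)} = 3 - v v^{2} = 3 - v^{3}$)
$z{\left(I,Y \right)} = Y - I Y$ ($z{\left(I,Y \right)} = - I Y + Y = Y - I Y$)
$N{\left(X \right)} = - \frac{1}{30}$ ($N{\left(X \right)} = \frac{1}{-6 + \left(3 - 3^{3}\right)} = \frac{1}{-6 + \left(3 - 27\right)} = \frac{1}{-6 - 24} = \frac{1}{-30} = - \frac{1}{30}$)
$- N{\left(2 \right)} - 86 \frac{z{\left(4,-8 \right)}}{-56} = \left(-1\right) \left(- \frac{1}{30}\right) - 86 \frac{\left(-8\right) \left(1 - 4\right)}{-56} = \frac{1}{30} - 86 - 8 \left(1 - 4\right) \left(- \frac{1}{56}\right) = \frac{1}{30} - 86 \left(-8\right) \left(-3\right) \left(- \frac{1}{56}\right) = \frac{1}{30} - 86 \cdot 24 \left(- \frac{1}{56}\right) = \frac{1}{30} - - \frac{258}{7} = \frac{1}{30} + \frac{258}{7} = \frac{7747}{210}$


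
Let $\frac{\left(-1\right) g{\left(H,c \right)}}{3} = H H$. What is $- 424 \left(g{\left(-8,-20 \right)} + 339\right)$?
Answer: $-62328$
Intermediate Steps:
$g{\left(H,c \right)} = - 3 H^{2}$ ($g{\left(H,c \right)} = - 3 H H = - 3 H^{2}$)
$- 424 \left(g{\left(-8,-20 \right)} + 339\right) = - 424 \left(- 3 \left(-8\right)^{2} + 339\right) = - 424 \left(\left(-3\right) 64 + 339\right) = - 424 \left(-192 + 339\right) = \left(-424\right) 147 = -62328$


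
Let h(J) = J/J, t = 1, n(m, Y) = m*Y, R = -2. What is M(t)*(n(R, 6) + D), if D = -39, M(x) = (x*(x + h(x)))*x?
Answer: -102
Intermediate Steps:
n(m, Y) = Y*m
h(J) = 1
M(x) = x**2*(1 + x) (M(x) = (x*(x + 1))*x = (x*(1 + x))*x = x**2*(1 + x))
M(t)*(n(R, 6) + D) = (1**2*(1 + 1))*(6*(-2) - 39) = (1*2)*(-12 - 39) = 2*(-51) = -102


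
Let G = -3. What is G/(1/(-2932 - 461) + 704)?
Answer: -10179/2388671 ≈ -0.0042614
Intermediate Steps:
G/(1/(-2932 - 461) + 704) = -3/(1/(-2932 - 461) + 704) = -3/(1/(-3393) + 704) = -3/(-1/3393 + 704) = -3/(2388671/3393) = (3393/2388671)*(-3) = -10179/2388671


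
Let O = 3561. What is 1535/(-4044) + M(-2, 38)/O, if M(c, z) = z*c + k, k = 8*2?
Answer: -1902925/4800228 ≈ -0.39642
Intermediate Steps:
k = 16
M(c, z) = 16 + c*z (M(c, z) = z*c + 16 = c*z + 16 = 16 + c*z)
1535/(-4044) + M(-2, 38)/O = 1535/(-4044) + (16 - 2*38)/3561 = 1535*(-1/4044) + (16 - 76)*(1/3561) = -1535/4044 - 60*1/3561 = -1535/4044 - 20/1187 = -1902925/4800228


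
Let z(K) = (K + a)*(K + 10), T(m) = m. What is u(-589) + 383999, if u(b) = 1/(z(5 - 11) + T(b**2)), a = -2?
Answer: 133205029112/346889 ≈ 3.8400e+5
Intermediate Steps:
z(K) = (-2 + K)*(10 + K) (z(K) = (K - 2)*(K + 10) = (-2 + K)*(10 + K))
u(b) = 1/(-32 + b**2) (u(b) = 1/((-20 + (5 - 11)**2 + 8*(5 - 11)) + b**2) = 1/((-20 + (-6)**2 + 8*(-6)) + b**2) = 1/((-20 + 36 - 48) + b**2) = 1/(-32 + b**2))
u(-589) + 383999 = 1/(-32 + (-589)**2) + 383999 = 1/(-32 + 346921) + 383999 = 1/346889 + 383999 = 133205029112/346889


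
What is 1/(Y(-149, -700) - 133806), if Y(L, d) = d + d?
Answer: -1/135206 ≈ -7.3961e-6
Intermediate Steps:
Y(L, d) = 2*d
1/(Y(-149, -700) - 133806) = 1/(2*(-700) - 133806) = 1/(-1400 - 133806) = 1/(-135206) = -1/135206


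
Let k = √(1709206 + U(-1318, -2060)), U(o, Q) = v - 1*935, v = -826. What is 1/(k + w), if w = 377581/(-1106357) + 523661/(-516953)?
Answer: 88598114739617940230214/111704057432150797536551110469 + 327109152613879979988841*√1707445/558520287160753987682755552345 ≈ 0.00076609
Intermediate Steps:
U(o, Q) = -1761 (U(o, Q) = -826 - 1*935 = -826 - 935 = -1761)
w = -774547643670/571934570221 (w = 377581*(-1/1106357) + 523661*(-1/516953) = -377581/1106357 - 523661/516953 = -774547643670/571934570221 ≈ -1.3543)
k = √1707445 (k = √(1709206 - 1761) = √1707445 ≈ 1306.7)
1/(k + w) = 1/(√1707445 - 774547643670/571934570221) = 1/(-774547643670/571934570221 + √1707445)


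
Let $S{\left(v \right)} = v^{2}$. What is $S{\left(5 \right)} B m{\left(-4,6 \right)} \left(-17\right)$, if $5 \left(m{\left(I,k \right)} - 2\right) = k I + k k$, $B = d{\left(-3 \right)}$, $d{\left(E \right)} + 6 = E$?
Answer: $16830$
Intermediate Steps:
$d{\left(E \right)} = -6 + E$
$B = -9$ ($B = -6 - 3 = -9$)
$m{\left(I,k \right)} = 2 + \frac{k^{2}}{5} + \frac{I k}{5}$ ($m{\left(I,k \right)} = 2 + \frac{k I + k k}{5} = 2 + \frac{I k + k^{2}}{5} = 2 + \frac{k^{2} + I k}{5} = 2 + \left(\frac{k^{2}}{5} + \frac{I k}{5}\right) = 2 + \frac{k^{2}}{5} + \frac{I k}{5}$)
$S{\left(5 \right)} B m{\left(-4,6 \right)} \left(-17\right) = 5^{2} \left(-9\right) \left(2 + \frac{6^{2}}{5} + \frac{1}{5} \left(-4\right) 6\right) \left(-17\right) = 25 \left(-9\right) \left(2 + \frac{1}{5} \cdot 36 - \frac{24}{5}\right) \left(-17\right) = - 225 \left(2 + \frac{36}{5} - \frac{24}{5}\right) \left(-17\right) = \left(-225\right) \frac{22}{5} \left(-17\right) = \left(-990\right) \left(-17\right) = 16830$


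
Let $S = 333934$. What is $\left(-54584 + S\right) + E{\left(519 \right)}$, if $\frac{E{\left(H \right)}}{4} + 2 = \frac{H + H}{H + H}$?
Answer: $279346$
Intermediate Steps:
$E{\left(H \right)} = -4$ ($E{\left(H \right)} = -8 + 4 \frac{H + H}{H + H} = -8 + 4 \frac{2 H}{2 H} = -8 + 4 \cdot 2 H \frac{1}{2 H} = -8 + 4 \cdot 1 = -8 + 4 = -4$)
$\left(-54584 + S\right) + E{\left(519 \right)} = \left(-54584 + 333934\right) - 4 = 279350 - 4 = 279346$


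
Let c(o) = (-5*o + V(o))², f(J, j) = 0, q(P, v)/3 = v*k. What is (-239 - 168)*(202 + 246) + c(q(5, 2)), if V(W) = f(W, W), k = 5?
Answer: -159836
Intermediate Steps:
q(P, v) = 15*v (q(P, v) = 3*(v*5) = 3*(5*v) = 15*v)
V(W) = 0
c(o) = 25*o² (c(o) = (-5*o + 0)² = (-5*o)² = 25*o²)
(-239 - 168)*(202 + 246) + c(q(5, 2)) = (-239 - 168)*(202 + 246) + 25*(15*2)² = -407*448 + 25*30² = -182336 + 25*900 = -182336 + 22500 = -159836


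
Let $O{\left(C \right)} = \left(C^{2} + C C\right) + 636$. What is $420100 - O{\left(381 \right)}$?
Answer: $129142$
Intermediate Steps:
$O{\left(C \right)} = 636 + 2 C^{2}$ ($O{\left(C \right)} = \left(C^{2} + C^{2}\right) + 636 = 2 C^{2} + 636 = 636 + 2 C^{2}$)
$420100 - O{\left(381 \right)} = 420100 - \left(636 + 2 \cdot 381^{2}\right) = 420100 - \left(636 + 2 \cdot 145161\right) = 420100 - \left(636 + 290322\right) = 420100 - 290958 = 129142$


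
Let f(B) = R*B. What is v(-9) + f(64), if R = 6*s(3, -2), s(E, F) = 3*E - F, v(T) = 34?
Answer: 4258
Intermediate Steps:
s(E, F) = -F + 3*E
R = 66 (R = 6*(-1*(-2) + 3*3) = 6*(2 + 9) = 6*11 = 66)
f(B) = 66*B
v(-9) + f(64) = 34 + 66*64 = 34 + 4224 = 4258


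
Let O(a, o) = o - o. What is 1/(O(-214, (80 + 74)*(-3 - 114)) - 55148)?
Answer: -1/55148 ≈ -1.8133e-5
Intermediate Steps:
O(a, o) = 0
1/(O(-214, (80 + 74)*(-3 - 114)) - 55148) = 1/(0 - 55148) = 1/(-55148) = -1/55148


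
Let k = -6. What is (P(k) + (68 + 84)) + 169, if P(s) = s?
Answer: 315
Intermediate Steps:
(P(k) + (68 + 84)) + 169 = (-6 + (68 + 84)) + 169 = (-6 + 152) + 169 = 146 + 169 = 315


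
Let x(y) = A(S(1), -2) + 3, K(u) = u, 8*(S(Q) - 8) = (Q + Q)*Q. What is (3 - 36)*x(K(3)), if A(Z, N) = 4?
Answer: -231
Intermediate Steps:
S(Q) = 8 + Q**2/4 (S(Q) = 8 + ((Q + Q)*Q)/8 = 8 + ((2*Q)*Q)/8 = 8 + (2*Q**2)/8 = 8 + Q**2/4)
x(y) = 7 (x(y) = 4 + 3 = 7)
(3 - 36)*x(K(3)) = (3 - 36)*7 = -33*7 = -231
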